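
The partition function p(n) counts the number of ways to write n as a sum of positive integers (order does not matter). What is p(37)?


Using the generating function prod_{k>=1} 1/(1-x^k), we compute p(37).
By dynamic programming over parts 1 through 37:
p(37) = 21637

21637


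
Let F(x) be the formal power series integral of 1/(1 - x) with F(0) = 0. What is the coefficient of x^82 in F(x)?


1/(1 - x) = sum_{k>=0} x^k. Integrating termwise and using F(0) = 0 gives
F(x) = sum_{k>=0} x^(k+1) / (k+1) = sum_{m>=1} x^m / m = -ln(1 - x).
So the coefficient of x^82 is 1/82 = 1/82.

1/82


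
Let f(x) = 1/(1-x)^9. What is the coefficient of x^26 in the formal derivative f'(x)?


Differentiate: d/dx [ 1/(1-x)^r ] = r / (1-x)^(r+1).
Here r = 9, so f'(x) = 9 / (1-x)^10.
The expansion of 1/(1-x)^(r+1) has coefficient of x^n equal to C(n+r, r).
So the coefficient of x^26 in f'(x) is
9 * C(35, 9) = 9 * 70607460 = 635467140

635467140


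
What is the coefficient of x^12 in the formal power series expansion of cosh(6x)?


The Maclaurin series is cosh(t) = sum_{m>=0} t^(2m) / (2m)!, so substituting t = 6x, only even powers of x are nonzero, with coefficient of x^(2m) equal to 6^(2m) / (2m)!.
For x^12 the coefficient is 6^12/12! = 2176782336/479001600 = 8748/1925.

8748/1925


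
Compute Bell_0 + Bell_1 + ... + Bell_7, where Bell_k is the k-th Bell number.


Recall Bell_k counts set partitions of a k-set (with Bell_0 = 1 by convention).
Bell_0 through Bell_7: 1, 1, 2, 5, 15, 52, 203, 877
Sum = 1 + 1 + 2 + 5 + 15 + 52 + 203 + 877 = 1156.

1156


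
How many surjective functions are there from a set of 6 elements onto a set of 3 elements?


By inclusion-exclusion on which target elements are missed, the number of surjections from an n-set onto a k-set is
surj(n, k) = sum_{j=0}^{k} (-1)^j C(k, j) (k - j)^n.
Equivalently surj(n, k) = k! * S(n, k), where S(n, k) is the Stirling number of the second kind.
For n = 6, k = 3:
S(6, 3) = 90, so
surj = 3! * 90 = 6 * 90 = 540.

540


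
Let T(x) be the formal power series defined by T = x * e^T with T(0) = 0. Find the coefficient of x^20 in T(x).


Apply the Lagrange inversion formula: if T = x * phi(T) with phi(t) = e^t, then
[x^n] T = (1/n) [t^(n-1)] phi(t)^n = (1/n) [t^(n-1)] e^(n t) = (1/n) * n^(n-1) / (n-1)! = n^(n-1) / n!.
When c = 1 this is the Cayley count of rooted labeled trees on n vertices, divided by n!.
For n = 20: 20^19 / 20! = 5242880000000000000000000/2432902008176640000 = 32000000000000000/14849255421.

32000000000000000/14849255421


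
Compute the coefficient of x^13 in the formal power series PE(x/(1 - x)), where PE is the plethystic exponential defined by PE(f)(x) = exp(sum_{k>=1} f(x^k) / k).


For f(x) = x/(1 - x) we have
sum_{k>=1} f(x^k) / k = sum_{k>=1} (1/k) * x^k / (1 - x^k) = sum_{k, m >= 1} x^(k m) / k,
which after exponentiating simplifies to
PE(x/(1 - x)) = prod_{k>=1} 1 / (1 - x^k).
This is the generating function for the partition function p(n), so the coefficient of x^13 is p(13).
Computing p(13) by dynamic programming over parts 1, 2, ..., 13: p(13) = 101.

101


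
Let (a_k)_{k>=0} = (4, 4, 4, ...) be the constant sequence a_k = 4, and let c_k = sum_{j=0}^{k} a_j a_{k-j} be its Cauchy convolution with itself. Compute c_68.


Since a_j = 4 for all j >= 0, the convolution sum becomes
c_k = sum_{j=0}^{k} 4 * 4 = 16 * (k + 1).
Equivalently, the generating function of (a_k) is 4/(1 - x) and its square is 16/(1 - x)^2 = sum_{k>=0} 16(k + 1) x^k.
For k = 68: 16 * 69 = 1104.

1104


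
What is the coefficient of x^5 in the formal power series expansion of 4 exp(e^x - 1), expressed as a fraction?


exp(e^x - 1) is the exponential generating function for the Bell numbers Bell_k: exp(e^x - 1) = sum_{k>=0} Bell_k x^k / k!.
So the coefficient of x^5 in 4 exp(e^x - 1) is 4 Bell_5 / 5!.
Computing: Bell_5 = 52 and 5! = 120, giving
4 * 52/120 = 26/15.

26/15


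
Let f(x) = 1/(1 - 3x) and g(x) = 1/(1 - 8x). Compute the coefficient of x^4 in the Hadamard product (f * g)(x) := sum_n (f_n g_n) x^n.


f has coefficients f_k = 3^k and g has coefficients g_k = 8^k, so the Hadamard product has coefficient (f*g)_k = 3^k * 8^k = 24^k.
For k = 4: 24^4 = 331776.

331776


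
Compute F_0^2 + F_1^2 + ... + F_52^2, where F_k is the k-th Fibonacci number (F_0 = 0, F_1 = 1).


There is a standard identity sum_{k=0}^{N} F_k^2 = F_N * F_{N+1} (proved inductively from the telescoping relation F_k^2 = F_k F_{k+1} - F_{k-1} F_k). Then
sum_{k=0}^{52} F_k^2 = F_52 F_53 - F_0 F_0.
Computing: F_52 = 32951280099, F_53 = 53316291173.
Sum = 32951280099 * 53316291173 = 1756840044281364266127.

1756840044281364266127


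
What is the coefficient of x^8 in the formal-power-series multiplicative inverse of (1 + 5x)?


The inverse is 1/(1 + 5x). Apply the geometric identity 1/(1 - y) = sum_{k>=0} y^k with y = -5x:
1/(1 + 5x) = sum_{k>=0} (-5)^k x^k.
So the coefficient of x^8 is (-5)^8 = 390625.

390625


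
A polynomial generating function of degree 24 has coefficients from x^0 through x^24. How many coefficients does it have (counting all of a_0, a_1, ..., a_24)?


A polynomial of degree 24 takes the form a_0 + a_1 x + ... + a_24 x^24.
The number of coefficients is 24 + 1 = 25.

25


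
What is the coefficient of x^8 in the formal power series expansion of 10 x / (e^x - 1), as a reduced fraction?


The exponential generating function for Bernoulli numbers is
x / (e^x - 1) = sum_{k>=0} B_k x^k / k!.
So the coefficient of x^8 in 10 x / (e^x - 1) is 10 B_8 / 8!.
Computing: B_8 = -1/30, 8! = 40320, giving
10 * -1/30 / 40320 = -1/120960.

-1/120960


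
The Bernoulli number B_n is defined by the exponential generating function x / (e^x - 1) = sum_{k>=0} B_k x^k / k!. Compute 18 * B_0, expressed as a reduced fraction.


Bernoulli numbers can also be computed recursively via B_0 = 1 and sum_{j=0}^{m} C(m+1, j) B_j = 0 for m >= 1. Odd-index Bernoulli numbers vanish for k >= 3.
Computing B_0 = 1, so 18 * B_0 = 18 * 1 = 18.

18


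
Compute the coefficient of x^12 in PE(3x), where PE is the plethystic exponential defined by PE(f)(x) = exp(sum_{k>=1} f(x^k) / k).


With f(x) = 3x, the exponent is sum_{k>=1} 3 x^k / k = 3 * (-ln(1 - x)). Exponentiating:
PE(3x) = exp(-3 ln(1 - x)) = 1/(1 - x)^3.
By the negative binomial expansion, [x^n] 1/(1 - x)^3 = C(n + 2, 2).
For n = 12: C(14, 2) = 91.

91


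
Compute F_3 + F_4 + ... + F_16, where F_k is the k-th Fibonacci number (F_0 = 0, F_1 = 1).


Use the identity sum_{k=0}^{N} F_k = F_{N+2} - 1 (which follows from F_{k+2} - F_{k+1} = F_k). Then
sum_{k=3}^{16} F_k = (F_{18} - 1) - (F_{4} - 1) = F_{18} - F_{4}.
Computing: F_{18} = 2584, F_{4} = 3, so
Sum = 2584 - 3 = 2581.

2581


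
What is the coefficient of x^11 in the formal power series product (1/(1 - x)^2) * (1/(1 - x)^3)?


Combine the factors: (1/(1 - x)^2) * (1/(1 - x)^3) = 1/(1 - x)^5.
Then use 1/(1 - x)^r = sum_{k>=0} C(k + r - 1, r - 1) x^k with r = 5 and k = 11:
C(15, 4) = 1365.

1365


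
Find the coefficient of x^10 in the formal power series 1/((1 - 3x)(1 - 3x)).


By partial fractions or Cauchy convolution:
The coefficient equals sum_{k=0}^{10} 3^k * 3^(10-k).
= 649539

649539


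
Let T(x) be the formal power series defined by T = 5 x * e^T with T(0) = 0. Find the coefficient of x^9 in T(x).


Apply the Lagrange inversion formula: if T = 5 x * phi(T) with phi(t) = e^t, then
[x^n] T = 5^n * (1/n) [t^(n-1)] phi(t)^n = 5^n * (1/n) [t^(n-1)] e^(n t) = 5^n * (1/n) * n^(n-1) / (n-1)! = 5^n * n^(n-1) / n!.
When c = 1 this is the Cayley count of rooted labeled trees on n vertices, divided by n!.
For n = 9: 5^9 * 9^8 / 9! = 1953125 * 43046721/362880 = 207594140625/896.

207594140625/896


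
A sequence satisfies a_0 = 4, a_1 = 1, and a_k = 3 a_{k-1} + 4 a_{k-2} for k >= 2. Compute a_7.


The characteristic equation is t^2 - 3 t - 4 = 0, with roots r_1 = 4 and r_2 = -1 (so c_1 = r_1 + r_2, c_2 = -r_1 r_2 as required).
One can use the closed form a_n = A r_1^n + B r_2^n, but direct iteration is more reliable:
a_0 = 4, a_1 = 1, a_2 = 19, a_3 = 61, a_4 = 259, a_5 = 1021, a_6 = 4099, a_7 = 16381.
So a_7 = 16381.

16381


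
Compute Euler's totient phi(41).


phi(n) counts integers in [1, n] coprime to n. Using the multiplicative formula phi(n) = n * prod_{p | n} (1 - 1/p):
41 = 41, so
phi(41) = 41 * (1 - 1/41) = 40.

40


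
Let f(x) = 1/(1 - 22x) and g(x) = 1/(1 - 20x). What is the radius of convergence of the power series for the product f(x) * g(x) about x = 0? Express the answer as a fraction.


The radius of 1/(1 - 22x) is 1/22 (nearest singularity at x = 1/22), and the radius of 1/(1 - 20x) is 1/20.
The product f(x)*g(x) = 1/((1 - 22x)(1 - 20x)) has singularities at both 1/22 and 1/20, so its radius of convergence is the distance to the nearest one:
min(1/22, 1/20) = 1/22.

1/22


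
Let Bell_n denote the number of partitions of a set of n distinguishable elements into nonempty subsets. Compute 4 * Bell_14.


Bell_14 can be computed from the Bell triangle or from Dobinski's identity Bell_n = (1/e) * sum_{k>=0} k^n / k!.
Computing Bell_14 = 190899322.
Then 4 * 190899322 = 763597288.

763597288


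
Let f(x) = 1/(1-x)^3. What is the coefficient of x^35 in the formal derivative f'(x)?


Differentiate: d/dx [ 1/(1-x)^r ] = r / (1-x)^(r+1).
Here r = 3, so f'(x) = 3 / (1-x)^4.
The expansion of 1/(1-x)^(r+1) has coefficient of x^n equal to C(n+r, r).
So the coefficient of x^35 in f'(x) is
3 * C(38, 3) = 3 * 8436 = 25308

25308


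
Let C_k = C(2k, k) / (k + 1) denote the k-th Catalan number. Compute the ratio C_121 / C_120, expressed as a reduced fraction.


Using C_k = (2k)! / (k! (k+1)!), the ratio C_{k+1}/C_k simplifies to
C_{k+1}/C_k = [(2k+2)! / ((k+1)! (k+2)!)] * [k! (k+1)! / (2k)!]
 = (2k+2)(2k+1) / ((k+1)(k+2)) = 2(2k+1) / (k+2).
For k = 120: 2(2*120 + 1) / (120 + 2) = 482/122 = 241/61.

241/61


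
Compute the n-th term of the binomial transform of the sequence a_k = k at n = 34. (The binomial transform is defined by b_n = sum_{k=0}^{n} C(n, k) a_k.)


With a_k = k, b_n = sum_{k=0}^{n} C(n, k) k. Using k * C(n, k) = n * C(n-1, k-1) gives b_n = n * sum_{k>=1} C(n-1, k-1) = n * 2^(n-1).
For n = 34: 34 * 2^33 = 34 * 8589934592 = 292057776128.

292057776128


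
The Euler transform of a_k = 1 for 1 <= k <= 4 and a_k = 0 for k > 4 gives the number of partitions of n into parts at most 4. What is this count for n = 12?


Partitions of 12 into parts at most 4:
Using generating function (1-x)^(-1)(1-x^2)^(-1)...(1-x^4)^(-1),
the coefficient of x^12 = 34

34


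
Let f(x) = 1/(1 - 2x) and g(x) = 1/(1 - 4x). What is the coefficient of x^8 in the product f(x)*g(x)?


The coefficient of x^n in f*g is the Cauchy product: sum_{k=0}^{n} a^k * b^(n-k).
With a=2, b=4, n=8:
sum_{k=0}^{8} 2^k * 4^(8-k)
= 130816

130816


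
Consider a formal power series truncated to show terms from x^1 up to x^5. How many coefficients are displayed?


From x^1 to x^5 inclusive, the count is 5 - 1 + 1 = 5.

5


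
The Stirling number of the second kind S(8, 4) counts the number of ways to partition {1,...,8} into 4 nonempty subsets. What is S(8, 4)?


Using the explicit formula S(n,k) = (1/k!) sum_{j=0}^{k} (-1)^(k-j) C(k,j) j^n:
S(8, 4) = 1701
Equivalently, S(n,k) is n! times the coefficient of x^n in the EGF (e^x - 1)^k / k!.

1701


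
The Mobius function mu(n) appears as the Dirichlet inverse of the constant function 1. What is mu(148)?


148 has a squared prime factor, so mu(148) = 0.
Factorization reveals a repeated prime.

0


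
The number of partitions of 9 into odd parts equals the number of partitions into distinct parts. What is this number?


Computing partitions of 9 into odd parts (1, 3, 5, ...):
Using the generating function prod_{k>=0} 1/(1-x^(2k+1)),
the count is 8

8


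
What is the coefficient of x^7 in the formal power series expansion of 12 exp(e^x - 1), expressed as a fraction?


exp(e^x - 1) is the exponential generating function for the Bell numbers Bell_k: exp(e^x - 1) = sum_{k>=0} Bell_k x^k / k!.
So the coefficient of x^7 in 12 exp(e^x - 1) is 12 Bell_7 / 7!.
Computing: Bell_7 = 877 and 7! = 5040, giving
12 * 877/5040 = 877/420.

877/420


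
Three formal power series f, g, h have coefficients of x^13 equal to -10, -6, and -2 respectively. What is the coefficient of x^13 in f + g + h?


Series addition is componentwise:
-10 + -6 + -2
= -18

-18


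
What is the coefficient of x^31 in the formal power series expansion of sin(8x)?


The Maclaurin series is sin(t) = sum_{k>=0} (-1)^k t^(2k+1) / (2k+1)!, so substituting t = 8x, only odd powers of x are nonzero, with coefficient of x^(2k+1) equal to (-1)^k 8^(2k+1) / (2k+1)!.
Write 31 = 2*15 + 1, giving the coefficient (-1)^15 * 8^31 / 31! = -9903520314283042199192993792/8222838654177922817725562880000000 = -147573952589676412928/122529844256906551386796875.

-147573952589676412928/122529844256906551386796875


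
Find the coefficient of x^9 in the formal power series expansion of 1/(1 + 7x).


Write 1/(1 + c x) = 1/(1 - (-c) x) and apply the geometric-series identity
1/(1 - y) = sum_{k>=0} y^k to get 1/(1 + c x) = sum_{k>=0} (-c)^k x^k.
So the coefficient of x^k is (-c)^k = (-1)^k * c^k.
Here c = 7 and k = 9:
(-7)^9 = -1 * 40353607 = -40353607

-40353607


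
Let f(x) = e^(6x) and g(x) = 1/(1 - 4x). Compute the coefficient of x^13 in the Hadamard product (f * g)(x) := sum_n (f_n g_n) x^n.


Expanding: f_k = 6^k/k! (from e^(6x)) and g_k = 4^k (from 1/(1 - 4x)). So the Hadamard coefficient (f * g)_k = 6^k 4^k / k! = (24)^k / k!.
For k = 13: 24^13/13! = 876488338465357824/6227020800 = 3522410053632/25025.

3522410053632/25025


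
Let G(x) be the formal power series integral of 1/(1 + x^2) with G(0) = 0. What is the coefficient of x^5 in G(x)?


1/(1 + x^2) = sum_{j>=0} (-1)^j x^(2j). Integrating termwise with G(0) = 0:
G(x) = sum_{j>=0} (-1)^j x^(2j+1) / (2j+1) = arctan(x).
Only odd powers are nonzero. For x^5 write 5 = 2*2 + 1, giving
(-1)^2 / 5 = 1/5 = 1/5.

1/5


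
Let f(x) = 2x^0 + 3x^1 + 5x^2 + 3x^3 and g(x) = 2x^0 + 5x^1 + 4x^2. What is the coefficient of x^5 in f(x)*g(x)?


Cauchy product at x^5:
3*4
= 12

12


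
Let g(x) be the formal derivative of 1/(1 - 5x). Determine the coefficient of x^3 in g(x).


Differentiate termwise: d/dx sum_{k>=0} 5^k x^k = sum_{k>=1} k 5^k x^(k-1) = sum_{j>=0} (j+1) 5^(j+1) x^j.
Equivalently, d/dx [1/(1 - 5x)] = 5/(1 - 5x)^2.
For j = 3: 4 * 5^4 = 4 * 625 = 2500.

2500


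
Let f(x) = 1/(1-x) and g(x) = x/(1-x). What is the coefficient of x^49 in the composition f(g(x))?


First simplify the composition: f(g(x)) = 1/(1 - x/(1-x)) = (1-x)/((1-x) - x) = (1-x)/(1-2x).
Now extract the coefficient. Write (1-x)/(1-2x) = 1/(1-2x) - x/(1-2x).
The coefficient of x^n in 1/(1-2x) is 2^n, and in x/(1-2x) is 2^(n-1) (for n >= 1).
So the coefficient of x^49 is 2^49 - 2^48 = 562949953421312 - 281474976710656 = 281474976710656.

281474976710656


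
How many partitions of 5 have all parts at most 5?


Using the generating function (1-x)^(-1)(1-x^2)^(-1)...(1-x^5)^(-1),
the coefficient of x^5 counts these restricted partitions.
Result = 7

7


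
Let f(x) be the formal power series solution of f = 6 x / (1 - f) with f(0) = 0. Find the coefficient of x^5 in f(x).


Apply Lagrange inversion: f = 6 x * phi(f) with phi(t) = 1/(1 - t), so
[x^n] f = 6^n * (1/n) [t^(n-1)] phi(t)^n = 6^n * (1/n) [t^(n-1)] (1 - t)^(-n) = 6^n * (1/n) C(2n - 2, n - 1) = 6^n * C_{n-1}.
For n = 5: C_4 = C(8, 4) / 5 = 70/5 = 14.
With the 6^5 = 7776 factor, the coefficient is 7776 * 14 = 108864.

108864


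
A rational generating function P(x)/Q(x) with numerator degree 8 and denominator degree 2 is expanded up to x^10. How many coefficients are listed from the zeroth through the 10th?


Expanding up to x^10 gives the coefficients for x^0, x^1, ..., x^10.
That is 10 + 1 = 11 coefficients in total.

11


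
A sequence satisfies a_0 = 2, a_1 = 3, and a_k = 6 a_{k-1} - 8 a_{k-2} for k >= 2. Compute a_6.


The characteristic equation is t^2 - 6 t + 8 = 0, with roots r_1 = 4 and r_2 = 2 (so c_1 = r_1 + r_2, c_2 = -r_1 r_2 as required).
One can use the closed form a_n = A r_1^n + B r_2^n, but direct iteration is more reliable:
a_0 = 2, a_1 = 3, a_2 = 2, a_3 = -12, a_4 = -88, a_5 = -432, a_6 = -1888.
So a_6 = -1888.

-1888


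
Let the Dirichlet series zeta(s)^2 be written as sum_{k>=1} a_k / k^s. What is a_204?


The Dirichlet convolution of the constant function 1 with itself gives (1 * 1)(k) = sum_{d | k} 1 = d(k), the number of positive divisors of k.
Since zeta(s) = sum_{k>=1} 1/k^s, we have zeta(s)^2 = sum_{k>=1} d(k)/k^s, so a_k = d(k).
For k = 204: the divisors are 1, 2, 3, 4, 6, 12, 17, 34, 51, 68, 102, 204.
Count = 12.

12


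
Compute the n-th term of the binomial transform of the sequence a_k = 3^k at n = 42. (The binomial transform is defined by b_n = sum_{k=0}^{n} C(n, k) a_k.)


With a_k = 3^k, b_n = sum_{k=0}^{n} C(n, k) 3^k = (1 + 3)^n by the binomial theorem.
For n = 42: (1 + 3)^42 = 4^42 = 19342813113834066795298816.

19342813113834066795298816


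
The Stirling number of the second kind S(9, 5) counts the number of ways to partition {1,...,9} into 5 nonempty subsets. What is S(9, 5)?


Using the explicit formula S(n,k) = (1/k!) sum_{j=0}^{k} (-1)^(k-j) C(k,j) j^n:
S(9, 5) = 6951
Equivalently, S(n,k) is n! times the coefficient of x^n in the EGF (e^x - 1)^k / k!.

6951


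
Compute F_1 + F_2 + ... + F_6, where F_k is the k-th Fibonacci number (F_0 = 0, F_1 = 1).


Use the identity sum_{k=0}^{N} F_k = F_{N+2} - 1 (which follows from F_{k+2} - F_{k+1} = F_k). Then
sum_{k=1}^{6} F_k = (F_{8} - 1) - (F_{2} - 1) = F_{8} - F_{2}.
Computing: F_{8} = 21, F_{2} = 1, so
Sum = 21 - 1 = 20.

20


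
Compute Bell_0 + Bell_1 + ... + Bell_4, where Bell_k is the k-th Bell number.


Recall Bell_k counts set partitions of a k-set (with Bell_0 = 1 by convention).
Bell_0 through Bell_4: 1, 1, 2, 5, 15
Sum = 1 + 1 + 2 + 5 + 15 = 24.

24


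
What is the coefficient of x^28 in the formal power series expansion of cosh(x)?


The Maclaurin series is cosh(t) = sum_{m>=0} t^(2m) / (2m)!, so substituting t = x, only even powers of x are nonzero, with coefficient of x^(2m) equal to 1 / (2m)!.
For x^28 the coefficient is 1/28! = 1/304888344611713860501504000000 = 1/304888344611713860501504000000.

1/304888344611713860501504000000


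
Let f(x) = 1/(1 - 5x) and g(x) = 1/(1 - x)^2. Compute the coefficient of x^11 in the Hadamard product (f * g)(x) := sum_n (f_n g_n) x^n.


f has coefficients f_k = 5^k. For g = 1/(1 - x)^2 the coefficient is g_k = C(k + 1, 1) = k + 1. The Hadamard coefficient is (f * g)_k = 5^k * (k + 1).
For k = 11: 5^11 * 12 = 48828125 * 12 = 585937500.

585937500


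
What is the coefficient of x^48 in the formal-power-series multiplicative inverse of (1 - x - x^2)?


Let the inverse be f(x) = sum_{k>=0} a_k x^k. From f(x) * (1 - x - x^2) = 1 and matching coefficients:
 x^0: a_0 = 1.
 x^1: a_1 - a_0 = 0, so a_1 = 1.
 x^k (k >= 2): a_k - a_{k-1} - a_{k-2} = 0, i.e. a_k = a_{k-1} + a_{k-2}.
This is the Fibonacci-type recurrence shifted so that a_0 = a_1 = 1.
Iterating: a_0=1, a_1=1, a_2=2, a_3=3, a_4=5, a_5=8, a_6=13, a_7=21, a_8=34, a_9=55, ...
a_48 = 7778742049.

7778742049


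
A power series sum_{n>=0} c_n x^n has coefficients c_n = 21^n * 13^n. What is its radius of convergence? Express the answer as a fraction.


By the root test (Cauchy-Hadamard), the radius is R = 1 / limsup_n |c_n|^(1/n).
Here |c_n|^(1/n) = (21^n * 13^n)^(1/n) = 21 * 13 = 273 for all n.
So R = 1/273 = 1/273.

1/273


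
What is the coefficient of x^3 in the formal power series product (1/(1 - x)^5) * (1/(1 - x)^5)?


Combine the factors: (1/(1 - x)^5) * (1/(1 - x)^5) = 1/(1 - x)^10.
Then use 1/(1 - x)^r = sum_{k>=0} C(k + r - 1, r - 1) x^k with r = 10 and k = 3:
C(12, 9) = 220.

220


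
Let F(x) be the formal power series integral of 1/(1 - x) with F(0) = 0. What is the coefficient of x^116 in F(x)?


1/(1 - x) = sum_{k>=0} x^k. Integrating termwise and using F(0) = 0 gives
F(x) = sum_{k>=0} x^(k+1) / (k+1) = sum_{m>=1} x^m / m = -ln(1 - x).
So the coefficient of x^116 is 1/116 = 1/116.

1/116


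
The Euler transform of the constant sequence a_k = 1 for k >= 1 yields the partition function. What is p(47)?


The Euler transform converts the sequence a_k = 1 into the number of integer partitions.
Using the recurrence or dynamic programming:
p(47) = 124754

124754


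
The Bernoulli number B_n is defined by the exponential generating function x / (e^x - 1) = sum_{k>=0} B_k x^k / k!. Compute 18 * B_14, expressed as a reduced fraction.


Bernoulli numbers can also be computed recursively via B_0 = 1 and sum_{j=0}^{m} C(m+1, j) B_j = 0 for m >= 1. Odd-index Bernoulli numbers vanish for k >= 3.
Computing B_14 = 7/6, so 18 * B_14 = 18 * 7/6 = 21.

21


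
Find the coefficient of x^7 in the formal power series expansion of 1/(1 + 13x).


Write 1/(1 + c x) = 1/(1 - (-c) x) and apply the geometric-series identity
1/(1 - y) = sum_{k>=0} y^k to get 1/(1 + c x) = sum_{k>=0} (-c)^k x^k.
So the coefficient of x^k is (-c)^k = (-1)^k * c^k.
Here c = 13 and k = 7:
(-13)^7 = -1 * 62748517 = -62748517

-62748517


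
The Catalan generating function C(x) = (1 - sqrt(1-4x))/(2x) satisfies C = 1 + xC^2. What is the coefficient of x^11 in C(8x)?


Substituting x -> 8x scales the n-th coefficient by 8^n, so [x^11] C(8x) = 8^11 * C_11.
C_11 = C(2*11, 11)/(12) = 705432/12 = 58786.
So 8^11 * 58786 = 8589934592 * 58786 = 504967894925312.

504967894925312


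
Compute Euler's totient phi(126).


phi(n) counts integers in [1, n] coprime to n. Using the multiplicative formula phi(n) = n * prod_{p | n} (1 - 1/p):
126 = 2 * 3^2 * 7, so
phi(126) = 126 * (1 - 1/2) * (1 - 1/3) * (1 - 1/7) = 36.

36


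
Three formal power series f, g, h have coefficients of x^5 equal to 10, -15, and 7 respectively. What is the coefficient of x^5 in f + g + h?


Series addition is componentwise:
10 + -15 + 7
= 2

2


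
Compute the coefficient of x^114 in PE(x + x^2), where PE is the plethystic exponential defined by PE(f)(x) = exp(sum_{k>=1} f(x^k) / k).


With f(x) = x + x^2, the exponent is sum_{k>=1} (x^k + x^(2k)) / k = -ln(1 - x) - ln(1 - x^2). Exponentiating:
PE(x + x^2) = 1 / ((1 - x)(1 - x^2)).
This is the generating function for partitions of n into parts of size 1 or 2. The number of 2's can be any j in 0..57, and the rest are 1's, so
[x^114] = floor(114/2) + 1 = 58.

58


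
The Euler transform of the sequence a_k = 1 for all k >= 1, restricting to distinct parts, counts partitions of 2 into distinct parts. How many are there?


Partitions of 2 into distinct parts can be computed via generating function.
Product (1+x)(1+x^2)(1+x^3)...
The coefficient of x^2 = 1

1


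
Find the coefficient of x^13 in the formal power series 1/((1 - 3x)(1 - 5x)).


By partial fractions or Cauchy convolution:
The coefficient equals sum_{k=0}^{13} 3^k * 5^(13-k).
= 3049366328

3049366328


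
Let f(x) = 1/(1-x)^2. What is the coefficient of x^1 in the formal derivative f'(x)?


Differentiate: d/dx [ 1/(1-x)^r ] = r / (1-x)^(r+1).
Here r = 2, so f'(x) = 2 / (1-x)^3.
The expansion of 1/(1-x)^(r+1) has coefficient of x^n equal to C(n+r, r).
So the coefficient of x^1 in f'(x) is
2 * C(3, 2) = 2 * 3 = 6

6


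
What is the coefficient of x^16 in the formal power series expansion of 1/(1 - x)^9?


The negative binomial / multiset identity is
1/(1 - x)^r = sum_{k>=0} C(k + r - 1, r - 1) x^k.
Here r = 9 and k = 16, so the coefficient is
C(16 + 8, 8) = C(24, 8)
= 735471

735471


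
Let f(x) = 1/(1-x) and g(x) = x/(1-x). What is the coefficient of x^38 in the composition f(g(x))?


First simplify the composition: f(g(x)) = 1/(1 - x/(1-x)) = (1-x)/((1-x) - x) = (1-x)/(1-2x).
Now extract the coefficient. Write (1-x)/(1-2x) = 1/(1-2x) - x/(1-2x).
The coefficient of x^n in 1/(1-2x) is 2^n, and in x/(1-2x) is 2^(n-1) (for n >= 1).
So the coefficient of x^38 is 2^38 - 2^37 = 274877906944 - 137438953472 = 137438953472.

137438953472


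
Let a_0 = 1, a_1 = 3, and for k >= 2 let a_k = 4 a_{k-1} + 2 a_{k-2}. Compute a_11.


Iterating the recurrence forward:
a_0 = 1
a_1 = 3
a_2 = 4*3 + 2*1 = 14
a_3 = 4*14 + 2*3 = 62
a_4 = 4*62 + 2*14 = 276
a_5 = 4*276 + 2*62 = 1228
a_6 = 4*1228 + 2*276 = 5464
a_7 = 4*5464 + 2*1228 = 24312
a_8 = 4*24312 + 2*5464 = 108176
a_9 = 4*108176 + 2*24312 = 481328
a_10 = 4*481328 + 2*108176 = 2141664
a_11 = 4*2141664 + 2*481328 = 9529312
So a_11 = 9529312.

9529312


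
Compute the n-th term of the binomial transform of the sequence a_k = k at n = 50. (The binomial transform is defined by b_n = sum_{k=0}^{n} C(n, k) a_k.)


With a_k = k, b_n = sum_{k=0}^{n} C(n, k) k. Using k * C(n, k) = n * C(n-1, k-1) gives b_n = n * sum_{k>=1} C(n-1, k-1) = n * 2^(n-1).
For n = 50: 50 * 2^49 = 50 * 562949953421312 = 28147497671065600.

28147497671065600


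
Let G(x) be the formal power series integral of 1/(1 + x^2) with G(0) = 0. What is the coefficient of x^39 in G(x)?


1/(1 + x^2) = sum_{j>=0} (-1)^j x^(2j). Integrating termwise with G(0) = 0:
G(x) = sum_{j>=0} (-1)^j x^(2j+1) / (2j+1) = arctan(x).
Only odd powers are nonzero. For x^39 write 39 = 2*19 + 1, giving
(-1)^19 / 39 = -1/39 = -1/39.

-1/39


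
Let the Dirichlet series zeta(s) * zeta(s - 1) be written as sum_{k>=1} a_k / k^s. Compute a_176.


Convolution gives a_k = sum_{d | k} d * 1 = sum_{d | k} d = sigma(k), the sum of positive divisors of k.
For k = 176, the divisors are 1, 2, 4, 8, 11, 16, 22, 44, 88, 176, so
sigma(176) = 1 + 2 + 4 + 8 + 11 + 16 + 22 + 44 + 88 + 176 = 372.

372


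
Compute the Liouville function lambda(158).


The Liouville function is lambda(k) = (-1)^Omega(k), where Omega(k) counts the prime factors of k with multiplicity.
Factoring: 158 = 2 * 79, so Omega(158) = 2.
lambda(158) = (-1)^2 = 1.

1


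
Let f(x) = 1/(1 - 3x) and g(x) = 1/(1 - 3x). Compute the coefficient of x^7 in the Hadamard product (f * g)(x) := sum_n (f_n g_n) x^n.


f has coefficients f_k = 3^k and g has coefficients g_k = 3^k, so the Hadamard product has coefficient (f*g)_k = 3^k * 3^k = 9^k.
For k = 7: 9^7 = 4782969.

4782969


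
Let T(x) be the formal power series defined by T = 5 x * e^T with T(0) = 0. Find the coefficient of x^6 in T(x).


Apply the Lagrange inversion formula: if T = 5 x * phi(T) with phi(t) = e^t, then
[x^n] T = 5^n * (1/n) [t^(n-1)] phi(t)^n = 5^n * (1/n) [t^(n-1)] e^(n t) = 5^n * (1/n) * n^(n-1) / (n-1)! = 5^n * n^(n-1) / n!.
When c = 1 this is the Cayley count of rooted labeled trees on n vertices, divided by n!.
For n = 6: 5^6 * 6^5 / 6! = 15625 * 7776/720 = 168750.

168750


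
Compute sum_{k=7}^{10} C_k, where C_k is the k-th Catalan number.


C_7 through C_10: 429, 1430, 4862, 16796
Sum = 429 + 1430 + 4862 + 16796
= 23517

23517


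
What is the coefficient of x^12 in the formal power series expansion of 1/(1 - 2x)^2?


The general identity 1/(1 - c x)^r = sum_{k>=0} c^k C(k + r - 1, r - 1) x^k follows by substituting y = c x into 1/(1 - y)^r = sum_{k>=0} C(k + r - 1, r - 1) y^k.
For c = 2, r = 2, k = 12:
2^12 * C(13, 1) = 4096 * 13 = 53248.

53248


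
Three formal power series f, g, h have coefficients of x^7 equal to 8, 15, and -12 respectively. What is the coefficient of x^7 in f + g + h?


Series addition is componentwise:
8 + 15 + -12
= 11

11


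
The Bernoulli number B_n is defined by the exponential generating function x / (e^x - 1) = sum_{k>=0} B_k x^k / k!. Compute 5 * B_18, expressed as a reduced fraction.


Bernoulli numbers can also be computed recursively via B_0 = 1 and sum_{j=0}^{m} C(m+1, j) B_j = 0 for m >= 1. Odd-index Bernoulli numbers vanish for k >= 3.
Computing B_18 = 43867/798, so 5 * B_18 = 5 * 43867/798 = 219335/798.

219335/798


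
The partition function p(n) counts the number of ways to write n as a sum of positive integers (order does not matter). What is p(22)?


Using the generating function prod_{k>=1} 1/(1-x^k), we compute p(22).
By dynamic programming over parts 1 through 22:
p(22) = 1002

1002


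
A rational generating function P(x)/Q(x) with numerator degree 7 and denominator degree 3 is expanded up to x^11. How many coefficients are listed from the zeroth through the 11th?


Expanding up to x^11 gives the coefficients for x^0, x^1, ..., x^11.
That is 11 + 1 = 12 coefficients in total.

12


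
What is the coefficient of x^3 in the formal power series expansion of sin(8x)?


The Maclaurin series is sin(t) = sum_{k>=0} (-1)^k t^(2k+1) / (2k+1)!, so substituting t = 8x, only odd powers of x are nonzero, with coefficient of x^(2k+1) equal to (-1)^k 8^(2k+1) / (2k+1)!.
Write 3 = 2*1 + 1, giving the coefficient (-1)^1 * 8^3 / 3! = -512/6 = -256/3.

-256/3


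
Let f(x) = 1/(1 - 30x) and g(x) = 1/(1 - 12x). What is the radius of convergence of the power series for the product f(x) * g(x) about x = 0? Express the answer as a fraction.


The radius of 1/(1 - 30x) is 1/30 (nearest singularity at x = 1/30), and the radius of 1/(1 - 12x) is 1/12.
The product f(x)*g(x) = 1/((1 - 30x)(1 - 12x)) has singularities at both 1/30 and 1/12, so its radius of convergence is the distance to the nearest one:
min(1/30, 1/12) = 1/30.

1/30


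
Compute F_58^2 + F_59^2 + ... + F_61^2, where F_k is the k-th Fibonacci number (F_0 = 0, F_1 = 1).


There is a standard identity sum_{k=0}^{N} F_k^2 = F_N * F_{N+1} (proved inductively from the telescoping relation F_k^2 = F_k F_{k+1} - F_{k-1} F_k). Then
sum_{k=58}^{61} F_k^2 = F_61 F_62 - F_57 F_58.
Computing: F_61 = 2504730781961, F_62 = 4052739537881, F_57 = 365435296162, F_58 = 591286729879.
Sum = 2504730781961 * 4052739537881 - 365435296162 * 591286729879 = 9934944430550946051540243.

9934944430550946051540243


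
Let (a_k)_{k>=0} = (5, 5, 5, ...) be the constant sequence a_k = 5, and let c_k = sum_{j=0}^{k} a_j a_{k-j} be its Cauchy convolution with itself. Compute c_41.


Since a_j = 5 for all j >= 0, the convolution sum becomes
c_k = sum_{j=0}^{k} 5 * 5 = 25 * (k + 1).
Equivalently, the generating function of (a_k) is 5/(1 - x) and its square is 25/(1 - x)^2 = sum_{k>=0} 25(k + 1) x^k.
For k = 41: 25 * 42 = 1050.

1050


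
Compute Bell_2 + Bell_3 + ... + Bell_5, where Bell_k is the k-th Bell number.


Recall Bell_k counts set partitions of a k-set (with Bell_0 = 1 by convention).
Bell_2 through Bell_5: 2, 5, 15, 52
Sum = 2 + 5 + 15 + 52 = 74.

74


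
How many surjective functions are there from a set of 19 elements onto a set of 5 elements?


By inclusion-exclusion on which target elements are missed, the number of surjections from an n-set onto a k-set is
surj(n, k) = sum_{j=0}^{k} (-1)^j C(k, j) (k - j)^n.
Equivalently surj(n, k) = k! * S(n, k), where S(n, k) is the Stirling number of the second kind.
For n = 19, k = 5:
S(19, 5) = 147589284710, so
surj = 5! * 147589284710 = 120 * 147589284710 = 17710714165200.

17710714165200


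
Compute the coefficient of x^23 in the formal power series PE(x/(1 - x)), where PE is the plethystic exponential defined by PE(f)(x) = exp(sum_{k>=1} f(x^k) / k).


For f(x) = x/(1 - x) we have
sum_{k>=1} f(x^k) / k = sum_{k>=1} (1/k) * x^k / (1 - x^k) = sum_{k, m >= 1} x^(k m) / k,
which after exponentiating simplifies to
PE(x/(1 - x)) = prod_{k>=1} 1 / (1 - x^k).
This is the generating function for the partition function p(n), so the coefficient of x^23 is p(23).
Computing p(23) by dynamic programming over parts 1, 2, ..., 23: p(23) = 1255.

1255


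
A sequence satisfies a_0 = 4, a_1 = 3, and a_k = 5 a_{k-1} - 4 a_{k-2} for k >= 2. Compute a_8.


The characteristic equation is t^2 - 5 t + 4 = 0, with roots r_1 = 4 and r_2 = 1 (so c_1 = r_1 + r_2, c_2 = -r_1 r_2 as required).
One can use the closed form a_n = A r_1^n + B r_2^n, but direct iteration is more reliable:
a_0 = 4, a_1 = 3, a_2 = -1, a_3 = -17, a_4 = -81, a_5 = -337, a_6 = -1361, a_7 = -5457, a_8 = -21841.
So a_8 = -21841.

-21841


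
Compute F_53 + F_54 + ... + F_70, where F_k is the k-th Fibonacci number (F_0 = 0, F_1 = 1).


Use the identity sum_{k=0}^{N} F_k = F_{N+2} - 1 (which follows from F_{k+2} - F_{k+1} = F_k). Then
sum_{k=53}^{70} F_k = (F_{72} - 1) - (F_{54} - 1) = F_{72} - F_{54}.
Computing: F_{72} = 498454011879264, F_{54} = 86267571272, so
Sum = 498454011879264 - 86267571272 = 498367744307992.

498367744307992


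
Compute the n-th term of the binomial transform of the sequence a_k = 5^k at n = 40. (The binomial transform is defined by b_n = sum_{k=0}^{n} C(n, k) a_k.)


With a_k = 5^k, b_n = sum_{k=0}^{n} C(n, k) 5^k = (1 + 5)^n by the binomial theorem.
For n = 40: (1 + 5)^40 = 6^40 = 13367494538843734067838845976576.

13367494538843734067838845976576


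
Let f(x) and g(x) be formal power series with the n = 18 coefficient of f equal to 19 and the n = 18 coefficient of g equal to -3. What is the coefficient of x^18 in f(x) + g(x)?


Addition of formal power series is termwise.
The coefficient of x^18 in f + g = 19 + -3
= 16

16


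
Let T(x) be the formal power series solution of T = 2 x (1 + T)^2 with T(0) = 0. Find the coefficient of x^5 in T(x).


Apply the Lagrange inversion formula: if T = 2 x * phi(T) with phi(t) = (1 + t)^2, then [x^n] T = 2^n * (1/n) [t^(n-1)] phi(t)^n = 2^n * (1/n) [t^(n-1)] (1 + t)^(2n) = 2^n * (1/n) C(2n, n-1).
Using the identity C(2n, n-1) = C(2n, n) * n / (n+1), the unscaled factor equals C(2n, n) / (n+1) = C_n, the n-th Catalan number.
For n = 5: C_5 = C(10, 5) / 6 = 252/6 = 42.
With the 2^5 = 32 factor, the coefficient is 32 * 42 = 1344.

1344


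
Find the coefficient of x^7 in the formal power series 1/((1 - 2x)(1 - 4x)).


By partial fractions or Cauchy convolution:
The coefficient equals sum_{k=0}^{7} 2^k * 4^(7-k).
= 32640

32640


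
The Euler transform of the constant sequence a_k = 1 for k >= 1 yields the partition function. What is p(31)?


The Euler transform converts the sequence a_k = 1 into the number of integer partitions.
Using the recurrence or dynamic programming:
p(31) = 6842

6842


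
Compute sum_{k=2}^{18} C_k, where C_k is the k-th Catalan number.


C_2 through C_18: 2, 5, 14, 42, 132, 429, 1430, 4862, 16796, 58786, 208012, 742900, 2674440, 9694845, 35357670, 129644790, 477638700
Sum = 2 + 5 + 14 + 42 + 132 + 429 + 1430 + 4862 + 16796 + 58786 + 208012 + 742900 + 2674440 + 9694845 + 35357670 + 129644790 + 477638700
= 656043855

656043855


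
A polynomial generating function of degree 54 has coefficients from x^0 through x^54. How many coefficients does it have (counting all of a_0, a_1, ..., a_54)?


A polynomial of degree 54 takes the form a_0 + a_1 x + ... + a_54 x^54.
The number of coefficients is 54 + 1 = 55.

55


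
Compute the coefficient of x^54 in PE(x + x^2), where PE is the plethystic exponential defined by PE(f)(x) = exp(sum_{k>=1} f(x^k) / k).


With f(x) = x + x^2, the exponent is sum_{k>=1} (x^k + x^(2k)) / k = -ln(1 - x) - ln(1 - x^2). Exponentiating:
PE(x + x^2) = 1 / ((1 - x)(1 - x^2)).
This is the generating function for partitions of n into parts of size 1 or 2. The number of 2's can be any j in 0..27, and the rest are 1's, so
[x^54] = floor(54/2) + 1 = 28.

28


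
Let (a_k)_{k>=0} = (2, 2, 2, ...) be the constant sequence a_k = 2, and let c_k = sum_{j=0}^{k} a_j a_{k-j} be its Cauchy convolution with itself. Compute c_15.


Since a_j = 2 for all j >= 0, the convolution sum becomes
c_k = sum_{j=0}^{k} 2 * 2 = 4 * (k + 1).
Equivalently, the generating function of (a_k) is 2/(1 - x) and its square is 4/(1 - x)^2 = sum_{k>=0} 4(k + 1) x^k.
For k = 15: 4 * 16 = 64.

64


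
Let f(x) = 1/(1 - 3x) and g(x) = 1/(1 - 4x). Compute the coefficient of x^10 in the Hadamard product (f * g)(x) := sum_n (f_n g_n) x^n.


f has coefficients f_k = 3^k and g has coefficients g_k = 4^k, so the Hadamard product has coefficient (f*g)_k = 3^k * 4^k = 12^k.
For k = 10: 12^10 = 61917364224.

61917364224


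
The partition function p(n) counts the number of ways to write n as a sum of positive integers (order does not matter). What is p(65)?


Using the generating function prod_{k>=1} 1/(1-x^k), we compute p(65).
By dynamic programming over parts 1 through 65:
p(65) = 2012558

2012558


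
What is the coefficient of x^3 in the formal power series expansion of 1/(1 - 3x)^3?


The general identity 1/(1 - c x)^r = sum_{k>=0} c^k C(k + r - 1, r - 1) x^k follows by substituting y = c x into 1/(1 - y)^r = sum_{k>=0} C(k + r - 1, r - 1) y^k.
For c = 3, r = 3, k = 3:
3^3 * C(5, 2) = 27 * 10 = 270.

270


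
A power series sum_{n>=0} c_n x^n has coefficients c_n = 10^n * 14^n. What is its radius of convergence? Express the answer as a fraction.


By the root test (Cauchy-Hadamard), the radius is R = 1 / limsup_n |c_n|^(1/n).
Here |c_n|^(1/n) = (10^n * 14^n)^(1/n) = 10 * 14 = 140 for all n.
So R = 1/140 = 1/140.

1/140


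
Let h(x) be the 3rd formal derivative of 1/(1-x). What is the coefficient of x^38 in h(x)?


Differentiating 3 times: d^3/dx^3 [1/(1-x)] = 3!/(1-x)^4.
The expansion 1/(1-x)^4 = sum_{k>=0} C(k+3, 3) x^k, so the coefficient of x^n in 3!/(1-x)^4 is 3! * C(n+3, 3).
For n = 38: 6 * C(41, 3) = 6 * 10660 = 63960

63960


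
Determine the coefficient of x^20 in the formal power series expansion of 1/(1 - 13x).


The geometric series identity gives 1/(1 - c x) = sum_{k>=0} c^k x^k, so the coefficient of x^k is c^k.
Here c = 13 and k = 20.
Computing: 13^20 = 19004963774880799438801

19004963774880799438801


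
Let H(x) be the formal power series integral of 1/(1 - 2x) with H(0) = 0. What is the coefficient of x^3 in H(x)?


1/(1 - 2x) = sum_{k>=0} 2^k x^k. Integrating termwise with H(0) = 0:
H(x) = sum_{k>=0} 2^k x^(k+1) / (k+1) = sum_{m>=1} 2^(m-1) x^m / m.
For m = 3: 2^2/3 = 4/3 = 4/3.

4/3


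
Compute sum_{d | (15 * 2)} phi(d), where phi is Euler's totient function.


First, 15 * 2 = 30. One classical identity is sum_{d | n} phi(d) = n (each k in [1, n] has a unique gcd with n, and among the k's with gcd(k, n) = n/d there are phi(d) of them). So the sum equals 30. We also verify directly:
Divisors of 30: 1, 2, 3, 5, 6, 10, 15, 30.
phi values: 1, 1, 2, 4, 2, 4, 8, 8.
Sum = 30.

30


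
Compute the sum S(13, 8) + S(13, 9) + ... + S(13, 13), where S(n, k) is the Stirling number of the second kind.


By definition, S(n, k) counts partitions of an n-set into exactly k nonempty blocks.
Computing row n = 13 for k = 8..13:
S(13, k): 1899612, 359502, 39325, 2431, 78, 1
Sum = 2300949.

2300949


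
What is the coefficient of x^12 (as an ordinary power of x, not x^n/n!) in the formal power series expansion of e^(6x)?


The exponential series is e^y = sum_{k>=0} y^k / k!. Substituting y = 6x gives
e^(6x) = sum_{k>=0} 6^k x^k / k!.
So the coefficient of x^n is a^n/n! with a = 6, n = 12:
6^12 / 12! = 2176782336/479001600 = 8748/1925

8748/1925


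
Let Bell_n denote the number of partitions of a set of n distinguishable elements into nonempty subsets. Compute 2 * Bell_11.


Bell_11 can be computed from the Bell triangle or from Dobinski's identity Bell_n = (1/e) * sum_{k>=0} k^n / k!.
Computing Bell_11 = 678570.
Then 2 * 678570 = 1357140.

1357140


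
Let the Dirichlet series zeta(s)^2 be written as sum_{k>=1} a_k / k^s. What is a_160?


The Dirichlet convolution of the constant function 1 with itself gives (1 * 1)(k) = sum_{d | k} 1 = d(k), the number of positive divisors of k.
Since zeta(s) = sum_{k>=1} 1/k^s, we have zeta(s)^2 = sum_{k>=1} d(k)/k^s, so a_k = d(k).
For k = 160: the divisors are 1, 2, 4, 5, 8, 10, 16, 20, 32, 40, 80, 160.
Count = 12.

12


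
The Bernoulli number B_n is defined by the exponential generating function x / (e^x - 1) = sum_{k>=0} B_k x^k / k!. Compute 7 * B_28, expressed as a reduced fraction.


Bernoulli numbers can also be computed recursively via B_0 = 1 and sum_{j=0}^{m} C(m+1, j) B_j = 0 for m >= 1. Odd-index Bernoulli numbers vanish for k >= 3.
Computing B_28 = -23749461029/870, so 7 * B_28 = 7 * -23749461029/870 = -166246227203/870.

-166246227203/870
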